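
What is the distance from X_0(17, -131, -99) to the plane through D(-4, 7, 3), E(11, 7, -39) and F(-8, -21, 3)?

4

DE = (15, 0, -42) and DF = (-4, -28, 0), so a normal is n = DE × DF = (-1176, 168, -420).
Then n·(17, -131, -99) - 4620 = -5040.
|n| = √(1382976 + 28224 + 176400) = 1260, so the distance is |-5040|/1260 = 4.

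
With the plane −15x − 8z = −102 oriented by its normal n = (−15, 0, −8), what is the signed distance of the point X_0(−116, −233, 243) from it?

n·X_0 − (-102) = -102.
|n| = 17, so the signed distance is -102/17 = -6.

-6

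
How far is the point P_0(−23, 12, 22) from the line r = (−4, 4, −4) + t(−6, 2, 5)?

√61

Direction vector d = (−6, 2, 5).
AP = (−19, 8, 26); AP·d = 260, |AP|² = 1101, |d|² = 65.
distance² = |AP|² − (AP·d)²/|d|² = 1101 − 67600/65 = 61, so the distance is √61.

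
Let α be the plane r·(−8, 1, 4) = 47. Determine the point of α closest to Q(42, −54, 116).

(134/3, -163/3, 344/3)

The perpendicular from Q has direction n = (−8, 1, 4): r = (42, −54, 116) + μ(−8, 1, 4).
Substitute into the plane: n·(Q + μn) = 47 gives 74 + 81μ = 47, so μ = -1/3.
Foot = (42, −54, 116) + (-1/3)·(−8, 1, 4) = (134/3, −163/3, 344/3).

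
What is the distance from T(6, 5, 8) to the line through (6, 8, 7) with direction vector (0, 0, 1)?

Direction vector d = (0, 0, 1).
AP = (0, −3, 1); AP·d = 1, |AP|² = 10, |d|² = 1.
distance² = |AP|² − (AP·d)²/|d|² = 10 − 1/1 = 9, so the distance is 3.

3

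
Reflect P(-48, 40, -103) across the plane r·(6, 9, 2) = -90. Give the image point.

(-480/11, 512/11, -1117/11)

With n = (6, 9, 2), the signed offset is (n·P − (-90))/|n|² = -44/121 = -4/11.
P' = P − 2t·n = (-48, 40, -103) − (-8/11)·(6, 9, 2) = (-480/11, 512/11, -1117/11).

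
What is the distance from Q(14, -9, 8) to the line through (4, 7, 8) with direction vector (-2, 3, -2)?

Direction vector d = (-2, 3, -2).
AP = (10, -16, 0), and AP × d = (32, 20, -2).
|AP × d|² = 1428 and |d|² = 17, so the distance is √(1428/17) = √84 = 2√21.

2√21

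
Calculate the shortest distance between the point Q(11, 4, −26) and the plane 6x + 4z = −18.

10/√13

d = |6·11 + 4·(-26) − (-18)| / √(36 + 0 + 16) = |-20| / (2√13) = 10√13/13.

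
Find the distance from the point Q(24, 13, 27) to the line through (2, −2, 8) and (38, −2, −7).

√901

A direction vector is d = (36, 0, −15).
AP = (22, 15, 19); AP·d = 507, |AP|² = 1070, |d|² = 1521.
distance² = |AP|² − (AP·d)²/|d|² = 1070 − 257049/1521 = 901, so the distance is √901.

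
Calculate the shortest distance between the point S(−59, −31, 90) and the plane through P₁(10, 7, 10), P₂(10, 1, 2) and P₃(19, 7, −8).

22√61/61

P₁P₂ = (0, −6, −8) and P₁P₃ = (9, 0, −18), so a normal is n = P₁P₂ × P₁P₃ = (108, −72, 54).
Then n·(−59, −31, 90) − 1116 = −396.
|n| = √(11664 + 5184 + 2916) = 18√61, so the distance is |-396|/(18√61) = 22√61/61.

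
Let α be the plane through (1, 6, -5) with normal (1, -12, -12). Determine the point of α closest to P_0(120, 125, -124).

(2033/17, 2209/17, -2024/17)

n = (1, -12, -12), |n|² = 289, and n·P_0 − (-11) = 119.
t = 119/289 = 7/17, so the foot is P_0 − t·n = (120, 125, -124) − (7/17)·(1, -12, -12) = (2033/17, 2209/17, -2024/17).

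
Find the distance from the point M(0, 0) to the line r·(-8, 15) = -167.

167/17

The normal to the line is n = (-8, 15) with |n| = 17.
|n·M − (-167)| = |0 − (-167)| = 167, so the distance is 167/17.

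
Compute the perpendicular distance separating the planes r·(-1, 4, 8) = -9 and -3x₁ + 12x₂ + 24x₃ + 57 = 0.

10/9

Divide the second equation by 3 to match normals: -x₁ + 4x₂ + 8x₃ = -19.
With common normal n = (-1, 4, 8) (|n| = 9), the distance is |(-9) − (-19)|/|n| = 10/9.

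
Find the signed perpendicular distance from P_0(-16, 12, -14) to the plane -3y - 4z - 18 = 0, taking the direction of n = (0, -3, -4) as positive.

n·P_0 − 18 = 2.
|n| = 5, so the signed distance is 2/5.

2/5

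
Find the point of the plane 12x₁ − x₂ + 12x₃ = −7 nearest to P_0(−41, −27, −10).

n = (12, −1, 12), |n|² = 289, and n·P_0 − (-7) = -578.
t = -578/289 = -2, so the foot is P_0 − t·n = (−41, −27, −10) − (-2)·(12, −1, 12) = (−17, −29, 14).

(-17, -29, 14)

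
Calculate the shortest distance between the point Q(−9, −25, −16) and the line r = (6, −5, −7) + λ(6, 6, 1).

Direction vector d = (6, 6, 1).
AP = (−15, −20, −9), and AP × d = (34, −39, 30).
|AP × d|² = 3577 and |d|² = 73, so the distance is √(3577/73) = √49 = 7.

7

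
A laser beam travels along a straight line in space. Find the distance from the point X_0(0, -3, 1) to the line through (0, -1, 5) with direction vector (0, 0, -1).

Direction vector d = (0, 0, -1).
AP = (0, -2, -4), and AP × d = (2, 0, 0).
|AP × d|² = 4 and |d|² = 1, so the distance is √4 = 2.

2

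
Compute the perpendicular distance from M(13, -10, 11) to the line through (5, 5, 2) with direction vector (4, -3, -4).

Direction vector d = (4, -3, -4).
AP = (8, -15, 9), and AP × d = (87, 68, 36).
|AP × d|² = 13489 and |d|² = 41, so the distance is √(13489/41) = √329.

√329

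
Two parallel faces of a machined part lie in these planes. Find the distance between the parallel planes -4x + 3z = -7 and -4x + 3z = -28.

21/5

Both planes have normal n = (-4, 0, 3), |n| = 5. Any point on the first plane is at distance |(-28) − (-7)|/|n| = 21/5 from the second.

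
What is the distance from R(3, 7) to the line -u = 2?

The normal to the line is n = (-1, 0) with |n| = 1.
|n·R − 2| = |-3 − 2| = 5, so the distance is 5/1 = 5.

5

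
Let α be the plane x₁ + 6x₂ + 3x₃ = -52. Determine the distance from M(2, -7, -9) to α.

n = (1, 6, 3); n·P − (-52) = -15; |n| = √46; distance = 15/√46.

15/√46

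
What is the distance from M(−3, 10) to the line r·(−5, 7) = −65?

150/√74

d = |(-5)·(-3) + 7·10 − (-65)| / √(25 + 49) = |150|/√74 = 150/√74.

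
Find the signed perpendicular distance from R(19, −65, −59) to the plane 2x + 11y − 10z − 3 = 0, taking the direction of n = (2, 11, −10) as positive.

-6

n·R − 3 = -90.
|n| = 15, so the signed distance is -90/15 = -6.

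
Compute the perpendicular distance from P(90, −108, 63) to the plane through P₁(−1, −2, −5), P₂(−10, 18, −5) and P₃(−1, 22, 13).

2

P₁P₂ = (−9, 20, 0) and P₁P₃ = (0, 24, 18), so a normal is n = P₁P₂ × P₁P₃ = (360, 162, −216).
d = |360·90 + 162·(-108) + (-216)·63 − 396| / √(129600 + 26244 + 46656) = |900| / 450 = 2.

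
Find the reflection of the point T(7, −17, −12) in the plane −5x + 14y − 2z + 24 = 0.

(-3, 11, -16)

With n = (−5, 14, −2), the signed offset is (n·T − (-24))/|n|² = -225/225 = -1.
T' = T − 2t·n = (7, −17, −12) − (-2)·(−5, 14, −2) = (−3, 11, −16).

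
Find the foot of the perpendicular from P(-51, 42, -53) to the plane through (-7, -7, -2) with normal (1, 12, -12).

(-55, -6, -5)

n = (1, 12, -12), |n|² = 289, and n·P − (-67) = 1156.
t = 1156/289 = 4, so the foot is P − t·n = (-51, 42, -53) − 4·(1, 12, -12) = (-55, -6, -5).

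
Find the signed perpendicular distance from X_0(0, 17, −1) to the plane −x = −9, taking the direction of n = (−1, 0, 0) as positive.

9

n·X_0 − (-9) = 9.
|n| = 1, so the signed distance is 9/1 = 9.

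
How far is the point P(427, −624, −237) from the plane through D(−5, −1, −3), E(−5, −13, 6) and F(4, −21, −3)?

DE = (0, −12, 9) and DF = (9, −20, 0), so a normal is n = DE × DF = (180, 81, 108).
d = |180·427 + 81·(-624) + 108·(-237) − (-1305)| / √(32400 + 6561 + 11664) = |2025| / 225 = 9.

9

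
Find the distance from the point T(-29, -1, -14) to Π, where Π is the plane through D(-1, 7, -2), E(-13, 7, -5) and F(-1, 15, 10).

DE = (-12, 0, -3) and DF = (0, 8, 12), so a normal is n = DE × DF = (24, 144, -96).
Then n·(-29, -1, -14) - 1176 = -672.
|n| = √(576 + 20736 + 9216) = 24√53, so the distance is |-672|/(24√53) = 28/√53.

28√53/53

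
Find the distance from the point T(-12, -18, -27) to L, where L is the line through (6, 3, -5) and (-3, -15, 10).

A direction vector is d = (-9, -18, 15).
AP = (-18, -21, -22), and AP × d = (-711, 468, 135).
|AP × d|² = 742770 and |d|² = 630, so the distance is √(742770/630) = √1179 = 3√131.

3√131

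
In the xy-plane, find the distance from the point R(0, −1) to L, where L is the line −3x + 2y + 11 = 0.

9/√13

The normal to the line is n = (−3, 2) with |n| = √13.
|n·R − (-11)| = |-2 − (-11)| = 9, so the distance is 9/√13 = 9√13/13.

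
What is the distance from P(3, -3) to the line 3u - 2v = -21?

The normal to the line is n = (3, -2) with |n| = √13.
|n·P − (-21)| = |15 − (-21)| = 36, so the distance is 36/√13.

36/√13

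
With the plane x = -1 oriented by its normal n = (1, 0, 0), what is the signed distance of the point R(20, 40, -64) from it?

n·R − (-1) = 21.
|n| = 1, so the signed distance is 21/1 = 21.

21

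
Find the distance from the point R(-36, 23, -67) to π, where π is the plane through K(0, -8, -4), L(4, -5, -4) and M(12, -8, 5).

KL = (4, 3, 0) and KM = (12, 0, 9), so a normal is n = KL × KM = (27, -36, -36).
d = |27·(-36) + (-36)·23 + (-36)·(-67) − 432| / √(729 + 1296 + 1296) = |180| / (9√41) = 20√41/41.

20√41/41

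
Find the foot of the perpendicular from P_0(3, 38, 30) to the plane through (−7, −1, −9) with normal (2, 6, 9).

The perpendicular from P_0 has direction n = (2, 6, 9): r = (3, 38, 30) + t(2, 6, 9).
Substitute into the plane: n·(P_0 + tn) = -101 gives 504 + 121t = -101, so t = -5.
Foot = (3, 38, 30) + (-5)·(2, 6, 9) = (−7, 8, −15).

(-7, 8, -15)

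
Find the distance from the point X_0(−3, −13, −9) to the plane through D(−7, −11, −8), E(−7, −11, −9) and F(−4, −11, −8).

2

DE = (0, 0, −1) and DF = (3, 0, 0), so a normal is n = DE × DF = (0, −3, 0).
n = (0, −3, 0); n·P − 33 = 6; |n| = 3; distance = 6/3 = 2.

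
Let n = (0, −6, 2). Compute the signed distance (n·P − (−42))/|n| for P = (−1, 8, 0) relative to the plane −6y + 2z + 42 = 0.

n·P − (-42) = -6.
|n| = 2√10, so the signed distance is -3/√10.

-3/√10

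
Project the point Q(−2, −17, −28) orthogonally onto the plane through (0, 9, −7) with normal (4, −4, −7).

(-14, -5, -7)

The perpendicular from Q has direction n = (4, −4, −7): r = (−2, −17, −28) + μ(4, −4, −7).
Substitute into the plane: n·(Q + μn) = 13 gives 256 + 81μ = 13, so μ = -3.
Foot = (−2, −17, −28) + (-3)·(4, −4, −7) = (−14, −5, −7).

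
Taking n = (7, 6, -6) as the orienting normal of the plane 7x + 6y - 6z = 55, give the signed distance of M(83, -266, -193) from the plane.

n·M − 55 = 88.
|n| = 11, so the signed distance is 88/11 = 8.

8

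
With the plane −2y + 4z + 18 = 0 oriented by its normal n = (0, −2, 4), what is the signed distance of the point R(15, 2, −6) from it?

-√5

n·R − (-18) = -10.
|n| = 2√5, so the signed distance is -√5.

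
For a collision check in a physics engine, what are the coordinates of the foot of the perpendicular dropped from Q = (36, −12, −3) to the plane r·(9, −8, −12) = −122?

The perpendicular from Q has direction n = (9, −8, −12): r = (36, −12, −3) + μ(9, −8, −12).
Substitute into the plane: n·(Q + μn) = -122 gives 456 + 289μ = -122, so μ = -2.
Foot = (36, −12, −3) + (-2)·(9, −8, −12) = (18, 4, 21).

(18, 4, 21)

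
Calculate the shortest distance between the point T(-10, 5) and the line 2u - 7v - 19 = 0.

d = |2·(-10) + (-7)·5 − 19| / √(4 + 49) = |-74|/√53 = 74√53/53.

74/√53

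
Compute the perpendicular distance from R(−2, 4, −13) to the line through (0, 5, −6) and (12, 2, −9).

3√6

A direction vector is d = (12, −3, −3).
AP = (−2, −1, −7); AP·d = 0, |AP|² = 54, |d|² = 162.
distance² = |AP|² − (AP·d)²/|d|² = 54 − 0/162 = 54, so the distance is 3√6.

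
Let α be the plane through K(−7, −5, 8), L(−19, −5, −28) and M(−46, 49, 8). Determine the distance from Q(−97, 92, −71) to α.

KL = (−12, 0, −36) and KM = (−39, 54, 0), so a normal is n = KL × KM = (1944, 1404, −648).
Then n·(−97, 92, −71) − (−25812) = 12420.
|n| = √(3779136 + 1971216 + 419904) = 2484, so the distance is |12420|/2484 = 5.

5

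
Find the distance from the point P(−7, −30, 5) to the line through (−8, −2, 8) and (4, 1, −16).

√794

A direction vector is d = (12, 3, −24).
AP = (1, −28, −3), and AP × d = (681, −12, 339).
|AP × d|² = 578826 and |d|² = 729, so the distance is √(578826/729) = √794.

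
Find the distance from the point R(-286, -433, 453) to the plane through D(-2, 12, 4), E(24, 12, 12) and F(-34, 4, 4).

7

DE = (26, 0, 8) and DF = (-32, -8, 0), so a normal is n = DE × DF = (64, -256, -208).
Then n·(-286, -433, 453) - (-4032) = 2352.
|n| = √(4096 + 65536 + 43264) = 336, so the distance is |2352|/336 = 7.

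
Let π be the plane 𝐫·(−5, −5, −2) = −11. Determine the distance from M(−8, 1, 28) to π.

5√6/9

Normal vector n = (−5, −5, −2), and n·(−8, 1, 28) − (−11) = −10.
|n| = √(25 + 25 + 4) = 3√6, so the distance is |-10|/(3√6) = 5√6/9.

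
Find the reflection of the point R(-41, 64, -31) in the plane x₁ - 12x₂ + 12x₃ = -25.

n = (1, -12, 12), |n|² = 289, n·R − (-25) = -1156, so t = -1156/289 = -4.
Foot F = R − (-4)·n = (-37, 16, 17); the reflection is 2F − R = (-33, -32, 65).

(-33, -32, 65)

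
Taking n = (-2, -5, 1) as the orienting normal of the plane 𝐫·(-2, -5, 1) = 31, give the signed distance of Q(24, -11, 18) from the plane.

-√30/5

n·Q − 31 = -6.
|n| = √30, so the signed distance is -√30/5.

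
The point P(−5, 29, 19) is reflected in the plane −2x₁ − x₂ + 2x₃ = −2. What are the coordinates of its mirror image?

(13/3, 101/3, 29/3)

n = (−2, −1, 2), |n|² = 9, n·P − (-2) = 21, so t = 21/9 = 7/3.
Foot F = P − (7/3)·n = (−1/3, 94/3, 43/3); the reflection is 2F − P = (13/3, 101/3, 29/3).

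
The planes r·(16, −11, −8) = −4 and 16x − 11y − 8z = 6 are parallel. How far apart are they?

10/21

Both planes have normal n = (16, −11, −8), |n| = 21. Any point on the first plane is at distance |6 − (-4)|/|n| = 10/21 from the second.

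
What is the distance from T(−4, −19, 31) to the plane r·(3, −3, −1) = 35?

Normal vector n = (3, −3, −1), and n·(−4, −19, 31) − 35 = −21.
|n| = √(9 + 9 + 1) = √19, so the distance is |-21|/√19 = 21/√19.

21√19/19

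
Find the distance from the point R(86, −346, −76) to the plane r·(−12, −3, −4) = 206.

8

Normal vector n = (−12, −3, −4), and n·(86, −346, −76) − 206 = 104.
|n| = √(144 + 9 + 16) = 13, so the distance is |104|/13 = 8.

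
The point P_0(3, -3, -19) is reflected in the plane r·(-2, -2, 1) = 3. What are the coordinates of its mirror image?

(-61/9, -115/9, -127/9)

With n = (-2, -2, 1), the signed offset is (n·P_0 − 3)/|n|² = -22/9.
P_0' = P_0 − 2t·n = (3, -3, -19) − (-44/9)·(-2, -2, 1) = (-61/9, -115/9, -127/9).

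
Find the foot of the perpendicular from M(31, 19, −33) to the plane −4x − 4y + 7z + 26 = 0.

n = (−4, −4, 7), |n|² = 81, and n·M − (-26) = -405.
t = -405/81 = -5, so the foot is M − t·n = (31, 19, −33) − (-5)·(−4, −4, 7) = (11, −1, 2).

(11, -1, 2)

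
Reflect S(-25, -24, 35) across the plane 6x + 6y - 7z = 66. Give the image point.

n = (6, 6, -7), |n|² = 121, n·S − 66 = -605, so t = -605/121 = -5.
Foot F = S − (-5)·n = (5, 6, 0); the reflection is 2F − S = (35, 36, -35).

(35, 36, -35)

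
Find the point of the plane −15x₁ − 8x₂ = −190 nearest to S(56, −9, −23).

The perpendicular from S has direction n = (−15, −8, 0): r = (56, −9, −23) + λ(−15, −8, 0).
Substitute into the plane: n·(S + λn) = -190 gives -768 + 289λ = -190, so λ = 2.
Foot = (56, −9, −23) + 2·(−15, −8, 0) = (26, −25, −23).

(26, -25, -23)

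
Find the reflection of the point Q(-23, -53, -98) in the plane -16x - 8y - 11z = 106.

(105, 11, -10)

With n = (-16, -8, -11), the signed offset is (n·Q − 106)/|n|² = 1764/441 = 4.
Q' = Q − 2t·n = (-23, -53, -98) − 8·(-16, -8, -11) = (105, 11, -10).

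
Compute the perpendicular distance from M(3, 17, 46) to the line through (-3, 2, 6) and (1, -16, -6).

2√193

A direction vector is d = (4, -18, -12).
AP = (6, 15, 40), and AP × d = (540, 232, -168).
|AP × d|² = 373648 and |d|² = 484, so the distance is √(373648/484) = √772 = 2√193.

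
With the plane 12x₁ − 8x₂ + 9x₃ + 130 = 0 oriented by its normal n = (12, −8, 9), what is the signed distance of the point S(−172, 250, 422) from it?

-8

n·S − (-130) = -136.
|n| = 17, so the signed distance is -136/17 = -8.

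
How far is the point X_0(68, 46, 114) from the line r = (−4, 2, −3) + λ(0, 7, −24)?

Direction vector d = (0, 7, −24).
AP = (72, 44, 117); AP·d = -2500, |AP|² = 20809, |d|² = 625.
distance² = |AP|² − (AP·d)²/|d|² = 20809 − 6250000/625 = 10809, so the distance is 3√1201.

3√1201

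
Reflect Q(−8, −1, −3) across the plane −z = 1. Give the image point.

n = (0, 0, −1), |n|² = 1, n·Q − 1 = 2, so t = 2/1 = 2.
Foot F = Q − 2·n = (−8, −1, −1); the reflection is 2F − Q = (−8, −1, 1).

(-8, -1, 1)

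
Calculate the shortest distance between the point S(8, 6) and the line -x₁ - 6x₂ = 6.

d = |(-1)·8 + (-6)·6 − 6| / √(1 + 36) = |-50|/√37 = 50/√37.

50/√37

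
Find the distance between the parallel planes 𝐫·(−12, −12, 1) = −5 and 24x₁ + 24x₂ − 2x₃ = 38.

14/17

Divide the second equation by -2 to match normals: −12x₁ − 12x₂ + x₃ = -19.
With common normal n = (−12, −12, 1) (|n| = 17), the distance is |(-5) − (-19)|/|n| = 14/17.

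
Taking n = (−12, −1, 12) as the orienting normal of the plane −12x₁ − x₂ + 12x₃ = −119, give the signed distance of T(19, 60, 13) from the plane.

n·T − (-119) = -13.
|n| = 17, so the signed distance is -13/17.

-13/17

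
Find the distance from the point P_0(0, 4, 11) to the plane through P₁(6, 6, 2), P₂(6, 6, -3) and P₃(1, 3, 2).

4√34/17

P₁P₂ = (0, 0, -5) and P₁P₃ = (-5, -3, 0), so a normal is n = P₁P₂ × P₁P₃ = (-15, 25, 0).
Then n·(0, 4, 11) - 60 = 40.
|n| = √(225 + 625 + 0) = 5√34, so the distance is |40|/(5√34) = 4√34/17.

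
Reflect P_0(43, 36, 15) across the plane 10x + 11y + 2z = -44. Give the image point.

With n = (10, 11, 2), the signed offset is (n·P_0 − (-44))/|n|² = 900/225 = 4.
P_0' = P_0 − 2t·n = (43, 36, 15) − 8·(10, 11, 2) = (-37, -52, -1).

(-37, -52, -1)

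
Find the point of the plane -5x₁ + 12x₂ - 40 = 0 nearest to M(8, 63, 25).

n = (-5, 12, 0), |n|² = 169, and n·M − 40 = 676.
t = 676/169 = 4, so the foot is M − t·n = (8, 63, 25) − 4·(-5, 12, 0) = (28, 15, 25).

(28, 15, 25)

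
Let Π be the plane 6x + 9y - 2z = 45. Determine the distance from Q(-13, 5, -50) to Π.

2

Normal vector n = (6, 9, -2), and n·(-13, 5, -50) - 45 = 22.
|n| = √(36 + 81 + 4) = 11, so the distance is |22|/11 = 2.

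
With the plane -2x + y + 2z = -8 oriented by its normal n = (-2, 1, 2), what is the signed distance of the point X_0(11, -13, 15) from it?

1

n·X_0 − (-8) = 3.
|n| = 3, so the signed distance is 3/3 = 1.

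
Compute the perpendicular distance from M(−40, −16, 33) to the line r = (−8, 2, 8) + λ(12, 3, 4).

√1297

Direction vector d = (12, 3, 4).
AP = (−32, −18, 25), and AP × d = (−147, 428, 120).
|AP × d|² = 219193 and |d|² = 169, so the distance is √(219193/169) = √1297.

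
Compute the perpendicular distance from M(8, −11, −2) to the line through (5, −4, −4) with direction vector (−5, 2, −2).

Direction vector d = (−5, 2, −2).
AP = (3, −7, 2); AP·d = -33, |AP|² = 62, |d|² = 33.
distance² = |AP|² − (AP·d)²/|d|² = 62 − 1089/33 = 29, so the distance is √29.

√29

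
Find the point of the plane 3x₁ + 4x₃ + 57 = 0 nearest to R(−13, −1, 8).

(-19, -1, 0)

n = (3, 0, 4), |n|² = 25, and n·R − (-57) = 50.
t = 50/25 = 2, so the foot is R − t·n = (−13, −1, 8) − 2·(3, 0, 4) = (−19, −1, 0).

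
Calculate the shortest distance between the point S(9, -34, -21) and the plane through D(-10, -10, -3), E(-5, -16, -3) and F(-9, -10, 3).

6√62/31

DE = (5, -6, 0) and DF = (1, 0, 6), so a normal is n = DE × DF = (-36, -30, 6).
d = |(-36)·9 + (-30)·(-34) + 6·(-21) − 642| / √(1296 + 900 + 36) = |-72| / (6√62) = 6√62/31.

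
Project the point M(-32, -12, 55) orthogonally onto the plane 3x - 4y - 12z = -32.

(-20, -28, 7)

The perpendicular from M has direction n = (3, -4, -12): r = (-32, -12, 55) + t(3, -4, -12).
Substitute into the plane: n·(M + tn) = -32 gives -708 + 169t = -32, so t = 4.
Foot = (-32, -12, 55) + 4·(3, -4, -12) = (-20, -28, 7).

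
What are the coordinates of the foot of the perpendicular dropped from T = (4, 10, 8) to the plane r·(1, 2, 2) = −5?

n = (1, 2, 2), |n|² = 9, and n·T − (-5) = 45.
t = 45/9 = 5, so the foot is T − t·n = (4, 10, 8) − 5·(1, 2, 2) = (−1, 0, −2).

(-1, 0, -2)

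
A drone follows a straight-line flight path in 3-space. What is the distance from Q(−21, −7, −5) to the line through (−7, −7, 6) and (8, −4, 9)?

A direction vector is d = (15, 3, 3).
AP = (−14, 0, −11), and AP × d = (33, −123, −42).
|AP × d|² = 17982 and |d|² = 243, so the distance is √(17982/243) = √74.

√74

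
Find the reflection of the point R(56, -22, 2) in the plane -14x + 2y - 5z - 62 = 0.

(-56, -6, -38)

With n = (-14, 2, -5), the signed offset is (n·R − 62)/|n|² = -900/225 = -4.
R' = R − 2t·n = (56, -22, 2) − (-8)·(-14, 2, -5) = (-56, -6, -38).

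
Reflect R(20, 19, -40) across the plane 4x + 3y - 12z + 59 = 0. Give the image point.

(-12, -5, 56)

n = (4, 3, -12), |n|² = 169, n·R − (-59) = 676, so t = 676/169 = 4.
Foot F = R − 4·n = (4, 7, 8); the reflection is 2F − R = (-12, -5, 56).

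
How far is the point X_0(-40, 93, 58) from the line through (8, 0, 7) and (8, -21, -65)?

A direction vector is d = (0, -21, -72).
AP = (-48, 93, 51); AP·d = -5625, |AP|² = 13554, |d|² = 5625.
distance² = |AP|² − (AP·d)²/|d|² = 13554 − 31640625/5625 = 7929, so the distance is 3√881.

3√881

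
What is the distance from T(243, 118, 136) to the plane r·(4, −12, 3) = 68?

8

Normal vector n = (4, −12, 3), and n·(243, 118, 136) − 68 = −104.
|n| = √(16 + 144 + 9) = 13, so the distance is |-104|/13 = 8.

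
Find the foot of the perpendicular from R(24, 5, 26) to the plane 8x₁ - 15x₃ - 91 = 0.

n = (8, 0, -15), |n|² = 289, and n·R − 91 = -289.
t = -289/289 = -1, so the foot is R − t·n = (24, 5, 26) − (-1)·(8, 0, -15) = (32, 5, 11).

(32, 5, 11)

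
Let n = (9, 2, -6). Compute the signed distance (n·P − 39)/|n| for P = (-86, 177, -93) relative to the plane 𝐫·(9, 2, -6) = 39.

n·P − 39 = 99.
|n| = 11, so the signed distance is 99/11 = 9.

9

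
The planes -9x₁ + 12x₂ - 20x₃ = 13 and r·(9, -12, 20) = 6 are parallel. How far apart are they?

19/25

Divide the second equation by -1 to match normals: -9x₁ + 12x₂ - 20x₃ = -6.
With common normal n = (-9, 12, -20) (|n| = 25), the distance is |13 − (-6)|/|n| = 19/25.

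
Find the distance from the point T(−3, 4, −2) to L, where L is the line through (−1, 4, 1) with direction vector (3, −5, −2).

Direction vector d = (3, −5, −2).
AP = (−2, 0, −3); AP·d = 0, |AP|² = 13, |d|² = 38.
distance² = |AP|² − (AP·d)²/|d|² = 13 − 0/38 = 13, so the distance is √13.

√13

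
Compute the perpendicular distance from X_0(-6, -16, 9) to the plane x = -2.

4

d = |1·(-6) − (-2)| / √(1 + 0 + 0) = |-4| / 1 = 4.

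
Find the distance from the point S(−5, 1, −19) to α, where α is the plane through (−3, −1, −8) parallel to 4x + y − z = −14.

Parallel planes share the normal n = (4, 1, −1); since (−3, −1, −8) lies on the plane, its equation is 4x + y − z = -5.
Then n·(−5, 1, −19) − (−5) = 5.
|n| = √(16 + 1 + 1) = 3√2, so the distance is |5|/(3√2) = 5√2/6.

5√2/6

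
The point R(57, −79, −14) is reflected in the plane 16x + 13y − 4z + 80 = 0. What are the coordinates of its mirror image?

(1165/21, -1685/21, -286/21)

n = (16, 13, −4), |n|² = 441, n·R − (-80) = 21, so t = 21/441 = 1/21.
Foot F = R − (1/21)·n = (1181/21, −1672/21, −290/21); the reflection is 2F − R = (1165/21, −1685/21, −286/21).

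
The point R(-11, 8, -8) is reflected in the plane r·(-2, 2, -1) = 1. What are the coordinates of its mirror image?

With n = (-2, 2, -1), the signed offset is (n·R − 1)/|n|² = 45/9 = 5.
R' = R − 2t·n = (-11, 8, -8) − 10·(-2, 2, -1) = (9, -12, 2).

(9, -12, 2)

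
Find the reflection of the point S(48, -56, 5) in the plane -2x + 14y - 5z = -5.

(32, 56, -35)

n = (-2, 14, -5), |n|² = 225, n·S − (-5) = -900, so t = -900/225 = -4.
Foot F = S − (-4)·n = (40, 0, -15); the reflection is 2F − S = (32, 56, -35).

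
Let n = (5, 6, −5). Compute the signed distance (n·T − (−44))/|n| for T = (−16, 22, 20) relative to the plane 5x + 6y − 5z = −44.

n·T − (-44) = -4.
|n| = √86, so the signed distance is -4/√86.

-4/√86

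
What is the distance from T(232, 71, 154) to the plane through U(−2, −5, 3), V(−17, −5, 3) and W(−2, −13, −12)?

UV = (−15, 0, 0) and UW = (0, −8, −15), so a normal is n = UV × UW = (0, −225, 120).
d = |(-225)·71 + 120·154 − 1485| / √(0 + 50625 + 14400) = |1020| / 255 = 4.

4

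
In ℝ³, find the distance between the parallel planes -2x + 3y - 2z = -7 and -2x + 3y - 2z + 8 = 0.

Both planes have normal n = (-2, 3, -2), |n| = √17. Any point on the first plane is at distance |(-8) − (-7)|/|n| = 1/√17 from the second.

√17/17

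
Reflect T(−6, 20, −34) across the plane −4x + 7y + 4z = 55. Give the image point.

(-26/3, 74/3, -94/3)

n = (−4, 7, 4), |n|² = 81, n·T − 55 = -27, so t = -27/81 = -1/3.
Foot F = T − (-1/3)·n = (−22/3, 67/3, −98/3); the reflection is 2F − T = (−26/3, 74/3, −94/3).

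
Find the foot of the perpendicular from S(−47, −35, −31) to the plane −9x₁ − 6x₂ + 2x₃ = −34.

The perpendicular from S has direction n = (−9, −6, 2): r = (−47, −35, −31) + λ(−9, −6, 2).
Substitute into the plane: n·(S + λn) = -34 gives 571 + 121λ = -34, so λ = -5.
Foot = (−47, −35, −31) + (-5)·(−9, −6, 2) = (−2, −5, −41).

(-2, -5, -41)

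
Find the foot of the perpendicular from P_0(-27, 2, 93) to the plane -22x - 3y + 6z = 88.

(17, 8, 81)

The perpendicular from P_0 has direction n = (-22, -3, 6): r = (-27, 2, 93) + t(-22, -3, 6).
Substitute into the plane: n·(P_0 + tn) = 88 gives 1146 + 529t = 88, so t = -2.
Foot = (-27, 2, 93) + (-2)·(-22, -3, 6) = (17, 8, 81).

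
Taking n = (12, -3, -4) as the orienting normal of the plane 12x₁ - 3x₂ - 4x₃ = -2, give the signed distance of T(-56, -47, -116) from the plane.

n·T − (-2) = -65.
|n| = 13, so the signed distance is -65/13 = -5.

-5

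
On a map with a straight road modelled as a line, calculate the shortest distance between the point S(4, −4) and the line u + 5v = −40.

d = |1·4 + 5·(-4) − (-40)| / √(1 + 25) = |24|/√26 = 24/√26.

24/√26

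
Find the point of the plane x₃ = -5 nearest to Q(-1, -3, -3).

The perpendicular from Q has direction n = (0, 0, 1): r = (-1, -3, -3) + t(0, 0, 1).
Substitute into the plane: n·(Q + tn) = -5 gives -3 + 1t = -5, so t = -2.
Foot = (-1, -3, -3) + (-2)·(0, 0, 1) = (-1, -3, -5).

(-1, -3, -5)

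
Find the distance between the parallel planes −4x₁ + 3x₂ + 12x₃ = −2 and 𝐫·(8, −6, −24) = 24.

10/13

Divide the second equation by -2 to match normals: −4x₁ + 3x₂ + 12x₃ = -12.
With common normal n = (−4, 3, 12) (|n| = 13), the distance is |(-2) − (-12)|/|n| = 10/13.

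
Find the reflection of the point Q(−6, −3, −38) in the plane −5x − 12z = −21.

(24, -3, 34)

n = (−5, 0, −12), |n|² = 169, n·Q − (-21) = 507, so t = 507/169 = 3.
Foot F = Q − 3·n = (9, −3, −2); the reflection is 2F − Q = (24, −3, 34).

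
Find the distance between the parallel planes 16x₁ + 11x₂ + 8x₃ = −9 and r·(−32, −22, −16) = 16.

1/21

Divide the second equation by -2 to match normals: 16x₁ + 11x₂ + 8x₃ = -8.
Both planes have normal n = (16, 11, 8), |n| = 21. Any point on the first plane is at distance |(-8) − (-9)|/|n| = 1/21 from the second.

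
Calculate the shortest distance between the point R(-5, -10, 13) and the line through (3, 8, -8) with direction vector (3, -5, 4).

Direction vector d = (3, -5, 4).
AP = (-8, -18, 21); AP·d = 150, |AP|² = 829, |d|² = 50.
distance² = |AP|² − (AP·d)²/|d|² = 829 − 22500/50 = 379, so the distance is √379.

√379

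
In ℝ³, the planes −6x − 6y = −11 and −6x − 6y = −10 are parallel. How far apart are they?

1/(6√2)

Both planes have normal n = (−6, −6, 0), |n| = 6√2. Any point on the first plane is at distance |(-10) − (-11)|/|n| = 1/(6√2) from the second.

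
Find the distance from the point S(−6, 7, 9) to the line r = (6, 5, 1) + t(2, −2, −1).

2√17

Direction vector d = (2, −2, −1).
AP = (−12, 2, 8); AP·d = -36, |AP|² = 212, |d|² = 9.
distance² = |AP|² − (AP·d)²/|d|² = 212 − 1296/9 = 68, so the distance is 2√17.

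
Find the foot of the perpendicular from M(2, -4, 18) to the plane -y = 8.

n = (0, -1, 0), |n|² = 1, and n·M − 8 = -4.
t = -4/1 = -4, so the foot is M − t·n = (2, -4, 18) − (-4)·(0, -1, 0) = (2, -8, 18).

(2, -8, 18)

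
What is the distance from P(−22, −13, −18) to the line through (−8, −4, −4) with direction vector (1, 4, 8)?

√149

Direction vector d = (1, 4, 8).
AP = (−14, −9, −14), and AP × d = (−16, 98, −47).
|AP × d|² = 12069 and |d|² = 81, so the distance is √(12069/81) = √149.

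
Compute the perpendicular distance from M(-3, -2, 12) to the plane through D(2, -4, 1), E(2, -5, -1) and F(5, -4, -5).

1

DE = (0, -1, -2) and DF = (3, 0, -6), so a normal is n = DE × DF = (6, -6, 3).
Then n·(-3, -2, 12) - 39 = -9.
|n| = √(36 + 36 + 9) = 9, so the distance is |-9|/9 = 1.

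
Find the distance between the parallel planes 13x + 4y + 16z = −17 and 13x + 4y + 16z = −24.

Both planes have normal n = (13, 4, 16), |n| = 21. Any point on the first plane is at distance |(-24) − (-17)|/|n| = 7/21 = 1/3 from the second.

1/3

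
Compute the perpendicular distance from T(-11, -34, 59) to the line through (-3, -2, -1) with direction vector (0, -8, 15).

8

Direction vector d = (0, -8, 15).
AP = (-8, -32, 60), and AP × d = (0, 120, 64).
|AP × d|² = 18496 and |d|² = 289, so the distance is √(18496/289) = √64 = 8.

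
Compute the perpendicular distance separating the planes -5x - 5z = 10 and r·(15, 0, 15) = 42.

12√2/5

Divide the second equation by -3 to match normals: -5x - 5z = -14.
Both planes have normal n = (-5, 0, -5), |n| = 5√2. Any point on the first plane is at distance |(-14) − 10|/|n| = 24/(5√2) = 12√2/5 from the second.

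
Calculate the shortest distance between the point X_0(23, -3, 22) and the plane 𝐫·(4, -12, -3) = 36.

2

Normal vector n = (4, -12, -3), and n·(23, -3, 22) - 36 = 26.
|n| = √(16 + 144 + 9) = 13, so the distance is |26|/13 = 2.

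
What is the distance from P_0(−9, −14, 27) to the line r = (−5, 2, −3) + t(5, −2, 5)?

7√14

Direction vector d = (5, −2, 5).
AP = (−4, −16, 30); AP·d = 162, |AP|² = 1172, |d|² = 54.
distance² = |AP|² − (AP·d)²/|d|² = 1172 − 26244/54 = 686, so the distance is 7√14.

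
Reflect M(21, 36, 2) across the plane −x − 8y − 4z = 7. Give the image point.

(13, -28, -30)

With n = (−1, −8, −4), the signed offset is (n·M − 7)/|n|² = -324/81 = -4.
M' = M − 2t·n = (21, 36, 2) − (-8)·(−1, −8, −4) = (13, −28, −30).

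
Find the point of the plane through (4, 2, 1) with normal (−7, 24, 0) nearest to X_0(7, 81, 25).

The perpendicular from X_0 has direction n = (−7, 24, 0): r = (7, 81, 25) + t(−7, 24, 0).
Substitute into the plane: n·(X_0 + tn) = 20 gives 1895 + 625t = 20, so t = -3.
Foot = (7, 81, 25) + (-3)·(−7, 24, 0) = (28, 9, 25).

(28, 9, 25)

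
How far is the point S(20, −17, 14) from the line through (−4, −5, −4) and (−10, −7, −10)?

A direction vector is d = (−6, −2, −6).
AP = (24, −12, 18), and AP × d = (108, 36, −120).
|AP × d|² = 27360 and |d|² = 76, so the distance is √(27360/76) = √360 = 6√10.

6√10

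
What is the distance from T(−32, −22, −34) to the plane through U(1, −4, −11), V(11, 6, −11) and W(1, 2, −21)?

6√59/59

UV = (10, 10, 0) and UW = (0, 6, −10), so a normal is n = UV × UW = (−100, 100, 60).
Then n·(−32, −22, −34) − (−1160) = 120.
|n| = √(10000 + 10000 + 3600) = 20√59, so the distance is |120|/(20√59) = 6√59/59.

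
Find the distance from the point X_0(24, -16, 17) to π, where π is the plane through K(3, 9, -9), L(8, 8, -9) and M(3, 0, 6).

KL = (5, -1, 0) and KM = (0, -9, 15), so a normal is n = KL × KM = (-15, -75, -45).
Then n·(24, -16, 17) - (-315) = 390.
|n| = √(225 + 5625 + 2025) = 15√35, so the distance is |390|/(15√35) = 26/√35.

26√35/35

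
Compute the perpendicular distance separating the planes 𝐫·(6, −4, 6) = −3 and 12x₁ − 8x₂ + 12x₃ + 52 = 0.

Divide the second equation by 2 to match normals: 6x₁ − 4x₂ + 6x₃ = -26.
With common normal n = (6, −4, 6) (|n| = 2√22), the distance is |(-3) − (-26)|/|n| = 23/(2√22).

23√22/44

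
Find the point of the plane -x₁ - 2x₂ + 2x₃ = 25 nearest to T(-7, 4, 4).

(-9, 0, 8)

n = (-1, -2, 2), |n|² = 9, and n·T − 25 = -18.
t = -18/9 = -2, so the foot is T − t·n = (-7, 4, 4) − (-2)·(-1, -2, 2) = (-9, 0, 8).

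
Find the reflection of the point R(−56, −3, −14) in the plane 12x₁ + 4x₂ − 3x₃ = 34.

(40, 29, -38)

n = (12, 4, −3), |n|² = 169, n·R − 34 = -676, so t = -676/169 = -4.
Foot F = R − (-4)·n = (−8, 13, −26); the reflection is 2F − R = (40, 29, −38).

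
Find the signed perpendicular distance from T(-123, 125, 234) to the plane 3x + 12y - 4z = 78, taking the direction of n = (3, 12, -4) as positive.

9

n·T − 78 = 117.
|n| = 13, so the signed distance is 117/13 = 9.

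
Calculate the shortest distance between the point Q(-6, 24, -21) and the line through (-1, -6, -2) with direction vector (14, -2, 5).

√1061

Direction vector d = (14, -2, 5).
AP = (-5, 30, -19), and AP × d = (112, -241, -410).
|AP × d|² = 238725 and |d|² = 225, so the distance is √(238725/225) = √1061.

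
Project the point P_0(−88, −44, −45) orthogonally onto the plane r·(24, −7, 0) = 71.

(-16, -65, -45)

n = (24, −7, 0), |n|² = 625, and n·P_0 − 71 = -1875.
t = -1875/625 = -3, so the foot is P_0 − t·n = (−88, −44, −45) − (-3)·(24, −7, 0) = (−16, −65, −45).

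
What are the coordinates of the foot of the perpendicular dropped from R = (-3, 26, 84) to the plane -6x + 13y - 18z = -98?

(-15, 52, 48)

n = (-6, 13, -18), |n|² = 529, and n·R − (-98) = -1058.
t = -1058/529 = -2, so the foot is R − t·n = (-3, 26, 84) − (-2)·(-6, 13, -18) = (-15, 52, 48).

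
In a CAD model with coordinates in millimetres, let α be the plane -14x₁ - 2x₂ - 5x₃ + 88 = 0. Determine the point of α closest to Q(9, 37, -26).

(253/25, 929/25, -128/5)

n = (-14, -2, -5), |n|² = 225, and n·Q − (-88) = 18.
t = 18/225 = 2/25, so the foot is Q − t·n = (9, 37, -26) − (2/25)·(-14, -2, -5) = (253/25, 929/25, -128/5).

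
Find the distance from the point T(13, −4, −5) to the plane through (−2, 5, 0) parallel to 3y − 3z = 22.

Parallel planes share the normal n = (0, 3, −3); since (−2, 5, 0) lies on the plane, its equation is 3y − 3z = 15.
n = (0, 3, −3); n·P − 15 = -12; |n| = 3√2; distance = 12/(3√2) = 2√2.

2√2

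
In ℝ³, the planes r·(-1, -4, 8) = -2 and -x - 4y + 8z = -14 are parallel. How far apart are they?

With common normal n = (-1, -4, 8) (|n| = 9), the distance is |(-2) − (-14)|/|n| = 12/9 = 4/3.

4/3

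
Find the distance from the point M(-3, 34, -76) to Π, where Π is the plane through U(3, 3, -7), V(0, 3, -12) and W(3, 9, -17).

UV = (-3, 0, -5) and UW = (0, 6, -10), so a normal is n = UV × UW = (30, -30, -18).
d = |30·(-3) + (-30)·34 + (-18)·(-76) − 126| / √(900 + 900 + 324) = |132| / (6√59) = 22√59/59.

22√59/59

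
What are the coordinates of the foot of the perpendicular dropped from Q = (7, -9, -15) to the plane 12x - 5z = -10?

(-5, -9, -10)

The perpendicular from Q has direction n = (12, 0, -5): r = (7, -9, -15) + t(12, 0, -5).
Substitute into the plane: n·(Q + tn) = -10 gives 159 + 169t = -10, so t = -1.
Foot = (7, -9, -15) + (-1)·(12, 0, -5) = (-5, -9, -10).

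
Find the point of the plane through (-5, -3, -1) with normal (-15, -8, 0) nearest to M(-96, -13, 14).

n = (-15, -8, 0), |n|² = 289, and n·M − 99 = 1445.
t = 1445/289 = 5, so the foot is M − t·n = (-96, -13, 14) − 5·(-15, -8, 0) = (-21, 27, 14).

(-21, 27, 14)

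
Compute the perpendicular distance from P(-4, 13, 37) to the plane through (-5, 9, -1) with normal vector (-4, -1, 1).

5√2

The plane has equation n·(r − (-5, 9, -1)) = 0, i.e. n·r = 10.
Then n·(-4, 13, 37) - 10 = 30.
|n| = √(16 + 1 + 1) = 3√2, so the distance is |30|/(3√2) = 5√2.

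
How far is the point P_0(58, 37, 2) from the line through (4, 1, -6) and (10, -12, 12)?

2√1069

A direction vector is d = (6, -13, 18).
AP = (54, 36, 8); AP·d = 0, |AP|² = 4276, |d|² = 529.
distance² = |AP|² − (AP·d)²/|d|² = 4276 − 0/529 = 4276, so the distance is 2√1069.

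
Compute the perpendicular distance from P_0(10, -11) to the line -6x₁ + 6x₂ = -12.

19√2/2

The normal to the line is n = (-6, 6) with |n| = 6√2.
|n·P_0 − (-12)| = |-126 − (-12)| = 114, so the distance is 114/(6√2) = 19/√2.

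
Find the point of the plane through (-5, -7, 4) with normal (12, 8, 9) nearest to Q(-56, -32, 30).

The perpendicular from Q has direction n = (12, 8, 9): r = (-56, -32, 30) + μ(12, 8, 9).
Substitute into the plane: n·(Q + μn) = -80 gives -658 + 289μ = -80, so μ = 2.
Foot = (-56, -32, 30) + 2·(12, 8, 9) = (-32, -16, 48).

(-32, -16, 48)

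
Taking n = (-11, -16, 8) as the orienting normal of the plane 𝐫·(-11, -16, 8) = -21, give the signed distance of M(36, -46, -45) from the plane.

1/21

n·M − (-21) = 1.
|n| = 21, so the signed distance is 1/21.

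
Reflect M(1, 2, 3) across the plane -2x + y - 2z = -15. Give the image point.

(5, 0, 7)

n = (-2, 1, -2), |n|² = 9, n·M − (-15) = 9, so t = 9/9 = 1.
Foot F = M − 1·n = (3, 1, 5); the reflection is 2F − M = (5, 0, 7).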